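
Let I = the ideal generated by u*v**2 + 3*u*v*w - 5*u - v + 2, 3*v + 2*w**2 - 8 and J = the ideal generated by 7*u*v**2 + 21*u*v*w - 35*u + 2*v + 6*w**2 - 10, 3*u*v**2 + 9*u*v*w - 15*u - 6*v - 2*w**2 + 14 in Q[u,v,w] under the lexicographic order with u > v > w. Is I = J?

Two ideals are equal iff their reduced Gröbner bases coincide (the reduced basis is unique for a fixed ordering).
Buchberger on the first generating set:
f_1 = u*v**2 + 3*u*v*w - 5*u - v + 2, LT = u*v**2.
f_2 = 3*v + 2*w**2 - 8, LT = v.

S(f_1,f_2): lcm = u*v**2. S = -2/3*u*v*w**2 + 3*u*v*w + 8/3*u*v - 5*u - v + 2.
  reduce S modulo (f_1, f_2):
  remainder 4/9*u*w**4 - 2*u*w**3 - 32/9*u*w**2 + 8*u*w + 19/9*u + 2/3*w**2 - 2/3 ≠ 0; add g_3 = 4/9*u*w**4 - 2*u*w**3 - 32/9*u*w**2 + 8*u*w + 19/9*u + 2/3*w**2 - 2/3 to the basis.

The other S-polynomials (S(f_1,g_3), S(f_2,g_3)) all reduce to 0 modulo the current basis, so we have a Gröbner basis.
Inter-reduce: drop elements whose leading term is divisible by another's, tail-reduce, and make monic.
Reduced Gröbner basis: {u*w**4 - 9/2*u*w**3 - 8*u*w**2 + 18*u*w + 19/4*u + 3/2*w**2 - 3/2, v + 2/3*w**2 - 8/3}.

Buchberger on the second generating set:
h_1 = 7*u*v**2 + 21*u*v*w - 35*u + 2*v + 6*w**2 - 10, LT = u*v**2.
h_2 = 3*u*v**2 + 9*u*v*w - 15*u - 6*v - 2*w**2 + 14, LT = u*v**2.

S(h_1,h_2): lcm = u*v**2. S = 16/7*v + 32/21*w**2 - 128/21.
  reduce S modulo (h_1, h_2):
  remainder 16/7*v + 32/21*w**2 - 128/21 ≠ 0; add k_3 = 16/7*v + 32/21*w**2 - 128/21 to the basis.

S(h_1,k_3): lcm = u*v**2. S = -2/3*u*v*w**2 + 3*u*v*w + 8/3*u*v - 5*u + 2/7*v + 6/7*w**2 - 10/7.
  reduce S modulo (h_1, h_2, k_3):
  remainder 4/9*u*w**4 - 2*u*w**3 - 32/9*u*w**2 + 8*u*w + 19/9*u + 2/3*w**2 - 2/3 ≠ 0; add k_4 = 4/9*u*w**4 - 2*u*w**3 - 32/9*u*w**2 + 8*u*w + 19/9*u + 2/3*w**2 - 2/3 to the basis.

The other S-polynomials (S(h_2,k_3), S(h_1,k_4), S(h_2,k_4), S(k_3,k_4)) all reduce to 0 modulo the current basis, so we have a Gröbner basis.
Inter-reduce: drop elements whose leading term is divisible by another's, tail-reduce, and make monic.
Reduced Gröbner basis: {u*w**4 - 9/2*u*w**3 - 8*u*w**2 + 18*u*w + 19/4*u + 3/2*w**2 - 3/2, v + 2/3*w**2 - 8/3}.

The two bases agree; hence the ideals are identical.

Yes, the ideals are equal.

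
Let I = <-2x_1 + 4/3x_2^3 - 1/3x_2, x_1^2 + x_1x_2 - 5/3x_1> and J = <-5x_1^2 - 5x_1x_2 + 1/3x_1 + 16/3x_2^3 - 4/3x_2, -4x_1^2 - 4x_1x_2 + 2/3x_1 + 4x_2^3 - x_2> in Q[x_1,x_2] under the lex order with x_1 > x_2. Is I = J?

Yes, the ideals are equal.

Two ideals are equal iff their reduced Gröbner bases coincide (the reduced basis is unique for a fixed ordering).
Buchberger on the first generating set:
f_1 = -2x_1 + 4/3x_2^3 - 1/3x_2, LT = x_1.
f_2 = x_1^2 + x_1x_2 - 5/3x_1, LT = x_1^2.

S(f_1,f_2): lcm = x_1^2. S = -2/3x_1x_2^3 - 5/6x_1x_2 + 5/3x_1.
  leading term x_1x_2^3: subtract (1/3x_2^3)·f_1 from -2/3x_1x_2^3 - 5/6x_1x_2 + 5/3x_1 → -5/6x_1x_2 + 5/3x_1 - 4/9x_2^6 + 1/9x_2^4
  leading term x_1x_2: subtract (5/12x_2)·f_1 from -5/6x_1x_2 + 5/3x_1 - 4/9x_2^6 + 1/9x_2^4 → 5/3x_1 - 4/9x_2^6 - 4/9x_2^4 + 5/36x_2^2
  leading term x_1: subtract (-5/6)·f_1 from 5/3x_1 - 4/9x_2^6 - 4/9x_2^4 + 5/36x_2^2 → -4/9x_2^6 - 4/9x_2^4 + 10/9x_2^3 + 5/36x_2^2 - 5/18x_2
  leading term x_2^6: no divisor's leading term divides it; move -4/9x_2^6 to the remainder.
  leading term x_2^4: no divisor's leading term divides it; move -4/9x_2^4 to the remainder.
  leading term x_2^3: no divisor's leading term divides it; move 10/9x_2^3 to the remainder.
  leading term x_2^2: no divisor's leading term divides it; move 5/36x_2^2 to the remainder.
  leading term x_2: no divisor's leading term divides it; move -5/18x_2 to the remainder.
  remainder -4/9x_2^6 - 4/9x_2^4 + 10/9x_2^3 + 5/36x_2^2 - 5/18x_2 ≠ 0; add g_3 = -4/9x_2^6 - 4/9x_2^4 + 10/9x_2^3 + 5/36x_2^2 - 5/18x_2 to the basis.

The other S-polynomials (S(f_1,g_3), S(f_2,g_3)) all reduce to 0 modulo the current basis, so we have a Gröbner basis.
Inter-reduce: drop elements whose leading term is divisible by another's, tail-reduce, and make monic.
Reduced Gröbner basis: {x_1 - 2/3x_2^3 + 1/6x_2, x_2^6 + x_2^4 - 5/2x_2^3 - 5/16x_2^2 + 5/8x_2}.

Buchberger on the second generating set:
h_1 = -5x_1^2 - 5x_1x_2 + 1/3x_1 + 16/3x_2^3 - 4/3x_2, LT = x_1^2.
h_2 = -4x_1^2 - 4x_1x_2 + 2/3x_1 + 4x_2^3 - x_2, LT = x_1^2.

S(h_1,h_2): lcm = x_1^2. S = 1/10x_1 - 1/15x_2^3 + 1/60x_2.
  leading term x_1: no divisor's leading term divides it; move 1/10x_1 to the remainder.
  leading term x_2^3: no divisor's leading term divides it; move -1/15x_2^3 to the remainder.
  leading term x_2: no divisor's leading term divides it; move 1/60x_2 to the remainder.
  remainder 1/10x_1 - 1/15x_2^3 + 1/60x_2 ≠ 0; add k_3 = 1/10x_1 - 1/15x_2^3 + 1/60x_2 to the basis.

S(h_1,k_3): lcm = x_1^2. S = 2/3x_1x_2^3 + 5/6x_1x_2 - 1/15x_1 - 16/15x_2^3 + 4/15x_2.
  leading term x_1x_2^3: subtract (20/3x_2^3)·k_3 from 2/3x_1x_2^3 + 5/6x_1x_2 - 1/15x_1 - 16/15x_2^3 + 4/15x_2 → 5/6x_1x_2 - 1/15x_1 + 4/9x_2^6 - 1/9x_2^4 - 16/15x_2^3 + 4/15x_2
  leading term x_1x_2: subtract (25/3x_2)·k_3 from 5/6x_1x_2 - 1/15x_1 + 4/9x_2^6 - 1/9x_2^4 - 16/15x_2^3 + 4/15x_2 → -1/15x_1 + 4/9x_2^6 + 4/9x_2^4 - 16/15x_2^3 - 5/36x_2^2 + 4/15x_2
  leading term x_1: subtract (-2/3)·k_3 from -1/15x_1 + 4/9x_2^6 + 4/9x_2^4 - 16/15x_2^3 - 5/36x_2^2 + 4/15x_2 → 4/9x_2^6 + 4/9x_2^4 - 10/9x_2^3 - 5/36x_2^2 + 5/18x_2
  leading term x_2^6: no divisor's leading term divides it; move 4/9x_2^6 to the remainder.
  leading term x_2^4: no divisor's leading term divides it; move 4/9x_2^4 to the remainder.
  leading term x_2^3: no divisor's leading term divides it; move -10/9x_2^3 to the remainder.
  leading term x_2^2: no divisor's leading term divides it; move -5/36x_2^2 to the remainder.
  leading term x_2: no divisor's leading term divides it; move 5/18x_2 to the remainder.
  remainder 4/9x_2^6 + 4/9x_2^4 - 10/9x_2^3 - 5/36x_2^2 + 5/18x_2 ≠ 0; add k_4 = 4/9x_2^6 + 4/9x_2^4 - 10/9x_2^3 - 5/36x_2^2 + 5/18x_2 to the basis.

The other S-polynomials (S(h_2,k_3), S(h_1,k_4), S(h_2,k_4), S(k_3,k_4)) all reduce to 0 modulo the current basis, so we have a Gröbner basis.
Inter-reduce: drop elements whose leading term is divisible by another's, tail-reduce, and make monic.
Reduced Gröbner basis: {x_1 - 2/3x_2^3 + 1/6x_2, x_2^6 + x_2^4 - 5/2x_2^3 - 5/16x_2^2 + 5/8x_2}.

The two bases agree; hence the ideals are identical.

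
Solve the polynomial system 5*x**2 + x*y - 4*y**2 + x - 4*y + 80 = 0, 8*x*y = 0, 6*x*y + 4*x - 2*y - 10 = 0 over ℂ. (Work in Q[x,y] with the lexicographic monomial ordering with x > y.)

{(0, -5)}

Compute a lex Gröbner basis by Buchberger's algorithm.
f_1 = 5*x**2 + x*y + x - 4*y**2 - 4*y + 80, LT = x**2.
f_2 = 8*x*y, LT = x*y.
f_3 = 6*x*y + 4*x - 2*y - 10, LT = x*y.

S(f_1,f_2): lcm = x**2*y. S = 1/5*x*y**2 + 1/5*x*y - 4/5*y**3 - 4/5*y**2 + 16*y.
  reduce S modulo (f_1, f_2, f_3):
  remainder -4/5*y**3 - 4/5*y**2 + 16*y ≠ 0; add h_4 = -4/5*y**3 - 4/5*y**2 + 16*y to the basis.

S(f_1,f_3): lcm = x**2*y. S = -2/3*x**2 + 1/5*x*y**2 + 8/15*x*y + 5/3*x - 4/5*y**3 - 4/5*y**2 + 16*y.
  reduce S modulo (f_1, f_2, f_3, h_4):
  remainder 9/5*x - 8/15*y**2 - 8/15*y + 32/3 ≠ 0; add h_5 = 9/5*x - 8/15*y**2 - 8/15*y + 32/3 to the basis.

S(f_2,f_3): lcm = x*y. S = -2/3*x + 1/3*y + 5/3.
  reduce S modulo (f_1, f_2, f_3, h_4, h_5):
  remainder -16/81*y**2 + 11/81*y + 455/81 ≠ 0; add h_6 = -16/81*y**2 + 11/81*y + 455/81 to the basis.

S(f_3,h_4): lcm = x*y**3. S = -1/3*x*y**2 + 20*x*y - 1/3*y**3 - 5/3*y**2.
  reduce S modulo (f_1, f_2, f_3, h_4, h_5, h_6):
  remainder -91/12*y - 455/12 ≠ 0; add h_7 = -91/12*y - 455/12 to the basis.

The other S-polynomials (S(f_1,h_4), S(f_2,h_4), S(f_1,h_5), S(f_2,h_5), S(f_3,h_5), S(h_4,h_5), S(f_1,h_6), S(f_2,h_6), S(f_3,h_6), S(h_4,h_6), S(h_5,h_6), S(f_1,h_7), S(f_2,h_7), S(f_3,h_7), S(h_4,h_7), S(h_5,h_7), S(h_6,h_7)) all reduce to 0 modulo the current basis, so we have a Gröbner basis.
Inter-reduce: drop elements whose leading term is divisible by another's, tail-reduce, and make monic.
Reduced Gröbner basis: {x, y + 5}.

The lex basis is triangular: the last element involves only y. Solving y + 5 = 0 gives y ∈ {-5}; substituting each value into the earlier elements determines the remaining variables.
  y = -5: the earlier basis element becomes x = 0, giving x = 0 — point (0, -5).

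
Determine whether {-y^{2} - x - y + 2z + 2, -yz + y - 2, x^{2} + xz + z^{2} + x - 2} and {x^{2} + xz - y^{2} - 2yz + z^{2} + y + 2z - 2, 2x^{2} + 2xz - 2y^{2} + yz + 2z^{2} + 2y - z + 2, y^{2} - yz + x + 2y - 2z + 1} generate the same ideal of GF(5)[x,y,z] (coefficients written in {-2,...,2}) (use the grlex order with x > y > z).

No, the ideals differ.

For a fixed monomial order, each ideal has a unique reduced Gröbner basis; comparing bases decides equality.
Buchberger on the first generating set:
f_1 = -y^{2} - x - y + 2z + 2, LT = y^{2}.
f_2 = -yz + y - 2, LT = yz.
f_3 = x^{2} + xz + z^{2} + x - 2, LT = x^{2}.

S(f_1,f_2): lcm = y^{2}z. S = xz + y^{2} + yz - 2z^{2} - 2y - 2z.
  leading term xz: no divisor's leading term divides it; move xz to the remainder.
  leading term y^{2}: subtract (-1)·f_1 from y^{2} + yz - 2z^{2} - 2y - 2z → yz - 2z^{2} - x + 2y + 2
  leading term yz: subtract (-1)·f_2 from yz - 2z^{2} - x + 2y + 2 → -2z^{2} - x - 2y
  leading term z^{2}: no divisor's leading term divides it; move -2z^{2} to the remainder.
  leading term x: no divisor's leading term divides it; move -x to the remainder.
  leading term y: no divisor's leading term divides it; move -2y to the remainder.
  remainder xz - 2z^{2} - x - 2y ≠ 0; add g_4 = xz - 2z^{2} - x - 2y to the basis.

S(f_3,g_4): lcm = x^{2}z. S = -2xz^{2} + z^{3} + x^{2} + 2xy + xz - 2z.
  leading term xz^{2}: subtract (-2z)·g_4 from -2xz^{2} + z^{3} + x^{2} + 2xy + xz - 2z → 2z^{3} + x^{2} + 2xy - xz + yz - 2z
  leading term z^{3}: no divisor's leading term divides it; move 2z^{3} to the remainder.
  leading term x^{2}: subtract (1)·f_3 from x^{2} + 2xy - xz + yz - 2z → 2xy - 2xz + yz - z^{2} - x - 2z + 2
  leading term xy: no divisor's leading term divides it; move 2xy to the remainder.
  leading term xz: subtract (-2)·g_4 from -2xz + yz - z^{2} - x - 2z + 2 → yz + 2x + y - 2z + 2
  leading term yz: subtract (-1)·f_2 from yz + 2x + y - 2z + 2 → 2x + 2y - 2z
  leading term x: no divisor's leading term divides it; move 2x to the remainder.
  leading term y: no divisor's leading term divides it; move 2y to the remainder.
  leading term z: no divisor's leading term divides it; move -2z to the remainder.
  remainder 2z^{3} + 2xy + 2x + 2y - 2z ≠ 0; add g_5 = 2z^{3} + 2xy + 2x + 2y - 2z to the basis.

The other S-polynomials (S(f_1,f_3), S(f_2,f_3), S(f_1,g_4), S(f_2,g_4), S(f_1,g_5), S(f_2,g_5), S(f_3,g_5), S(g_4,g_5)) all reduce to 0 modulo the current basis, so we have a Gröbner basis.
Inter-reduce: drop elements whose leading term is divisible by another's, tail-reduce, and make monic.
Reduced Gröbner basis: {z^{3} + xy + x + y - z, x^{2} - 2z^{2} + 2x + 2y - 2, xz - 2z^{2} - x - 2y, y^{2} + x + y - 2z - 2, yz - y + 2}.

Buchberger on the second generating set:
h_1 = x^{2} + xz - y^{2} - 2yz + z^{2} + y + 2z - 2, LT = x^{2}.
h_2 = 2x^{2} + 2xz - 2y^{2} + yz + 2z^{2} + 2y - z + 2, LT = x^{2}.
h_3 = y^{2} - yz + x + 2y - 2z + 1, LT = y^{2}.

S(h_1,h_2): lcm = x^{2}. S = 2.
  leading term 1: no divisor's leading term divides it; move 2 to the remainder.
  remainder 2 ≠ 0; add k_4 = 2 to the basis.

The other S-polynomials (S(h_1,h_3), S(h_2,h_3), S(h_1,k_4), S(h_2,k_4), S(h_3,k_4)) all reduce to 0 modulo the current basis, so we have a Gröbner basis.
Inter-reduce: drop elements whose leading term is divisible by another's, tail-reduce, and make monic.
Reduced Gröbner basis: {1}.

Since the reduced bases disagree, the two ideals are not the same.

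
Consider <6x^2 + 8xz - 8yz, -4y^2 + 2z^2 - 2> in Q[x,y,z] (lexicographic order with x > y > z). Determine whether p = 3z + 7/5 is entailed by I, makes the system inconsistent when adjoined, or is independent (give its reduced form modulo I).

First compute the reduced Gröbner basis of I by Buchberger's algorithm.
f_1 = 6x^2 + 8xz - 8yz, LT = x^2.
f_2 = -4y^2 + 2z^2 - 2, LT = y^2.

The S-polynomials (S(f_1,f_2)) all reduce to 0 modulo the current basis, so we have a Gröbner basis.
Inter-reduce: drop elements whose leading term is divisible by another's, tail-reduce, and make monic.
Reduced Gröbner basis: {x^2 + 4/3xz - 4/3yz, y^2 - 1/2z^2 + 1/2}.
Label its elements g_1 = x^2 + 4/3xz - 4/3yz, g_2 = y^2 - 1/2z^2 + 1/2.

Reduce p = 3z + 7/5 modulo G:
  leading term z: no divisor's leading term divides it; move 3z to the remainder.
  leading term 1: no divisor's leading term divides it; move 7/5 to the remainder.
  normal form = 3z + 7/5.
The normal form is nonzero, so p ∉ I. Since p minus its normal form lies in I, I + (p) = I + (r) where r = 3z + 7/5; decide whether this ideal is the whole ring.
Run Buchberger on G together with r (pairs among the g_i already reduce to 0 since G is a Gröbner basis):
g_1 = x^2 + 4/3xz - 4/3yz, LT = x^2.
g_2 = y^2 - 1/2z^2 + 1/2, LT = y^2.
r = 3z + 7/5, LT = z.

The S-polynomials (S(g_1,g_2), S(g_1,r), S(g_2,r)) all reduce to 0 modulo the current basis, so we have a Gröbner basis.
Inter-reduce: drop elements whose leading term is divisible by another's, tail-reduce, and make monic.
Reduced Gröbner basis: {x^2 - 28/45x + 28/45y, y^2 + 88/225, z + 7/15}.
The reduced Gröbner basis of I + (p) is {x^2 - 28/45x + 28/45y, y^2 + 88/225, z + 7/15} ≠ {1}, a proper ideal, so the enlarged system stays consistent: p is independent of I, with normal form 3z + 7/5.

Ideal membership is decidable via reduction modulo a Gröbner basis.

3z + 7/5 is independent of I; its normal form modulo I is 3z + 7/5.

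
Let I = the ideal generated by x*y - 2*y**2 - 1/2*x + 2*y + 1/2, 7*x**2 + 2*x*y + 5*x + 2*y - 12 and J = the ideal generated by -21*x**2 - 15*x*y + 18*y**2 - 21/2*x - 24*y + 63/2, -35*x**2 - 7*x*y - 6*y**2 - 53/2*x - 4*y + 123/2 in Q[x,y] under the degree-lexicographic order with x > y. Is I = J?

Yes, the ideals are equal.

Two ideals are equal iff their reduced Gröbner bases coincide (the reduced basis is unique for a fixed ordering).
Buchberger on the first generating set:
f_1 = x*y - 2*y**2 - 1/2*x + 2*y + 1/2, LT = x*y.
f_2 = 7*x**2 + 2*x*y + 5*x + 2*y - 12, LT = x**2.

S(f_1,f_2): lcm = x**2*y. S = -16/7*x*y**2 - 1/2*x**2 + 9/7*x*y - 2/7*y**2 + 1/2*x + 12/7*y.
  leading term x*y**2: subtract (-16/7*y)·f_1 from -16/7*x*y**2 - 1/2*x**2 + 9/7*x*y - 2/7*y**2 + 1/2*x + 12/7*y → -32/7*y**3 - 1/2*x**2 + 1/7*x*y + 30/7*y**2 + 1/2*x + 20/7*y
  leading term y**3: no divisor's leading term divides it; move -32/7*y**3 to the remainder.
  leading term x**2: subtract (-1/14)·f_2 from -1/2*x**2 + 1/7*x*y + 30/7*y**2 + 1/2*x + 20/7*y → 2/7*x*y + 30/7*y**2 + 6/7*x + 3*y - 6/7
  leading term x*y: subtract (2/7)·f_1 from 2/7*x*y + 30/7*y**2 + 6/7*x + 3*y - 6/7 → 34/7*y**2 + x + 17/7*y - 1
  leading term y**2: no divisor's leading term divides it; move 34/7*y**2 to the remainder.
  leading term x: no divisor's leading term divides it; move x to the remainder.
  leading term y: no divisor's leading term divides it; move 17/7*y to the remainder.
  leading term 1: no divisor's leading term divides it; move -1 to the remainder.
  remainder -32/7*y**3 + 34/7*y**2 + x + 17/7*y - 1 ≠ 0; add g_3 = -32/7*y**3 + 34/7*y**2 + x + 17/7*y - 1 to the basis.

The other S-polynomials (S(f_1,g_3), S(f_2,g_3)) all reduce to 0 modulo the current basis, so we have a Gröbner basis.
Inter-reduce: drop elements whose leading term is divisible by another's, tail-reduce, and make monic.
Reduced Gröbner basis: {y**3 - 17/16*y**2 - 7/32*x - 17/32*y + 7/32, x**2 + 4/7*y**2 + 6/7*x - 2/7*y - 13/7, x*y - 2*y**2 - 1/2*x + 2*y + 1/2}.

Buchberger on the second generating set:
h_1 = -21*x**2 - 15*x*y + 18*y**2 - 21/2*x - 24*y + 63/2, LT = x**2.
h_2 = -35*x**2 - 7*x*y - 6*y**2 - 53/2*x - 4*y + 123/2, LT = x**2.

S(h_1,h_2): lcm = x**2. S = 18/35*x*y - 36/35*y**2 - 9/35*x + 36/35*y + 9/35.
  leading term x*y: no divisor's leading term divides it; move 18/35*x*y to the remainder.
  leading term y**2: no divisor's leading term divides it; move -36/35*y**2 to the remainder.
  leading term x: no divisor's leading term divides it; move -9/35*x to the remainder.
  leading term y: no divisor's leading term divides it; move 36/35*y to the remainder.
  leading term 1: no divisor's leading term divides it; move 9/35 to the remainder.
  remainder 18/35*x*y - 36/35*y**2 - 9/35*x + 36/35*y + 9/35 ≠ 0; add k_3 = 18/35*x*y - 36/35*y**2 - 9/35*x + 36/35*y + 9/35 to the basis.

S(h_1,k_3): lcm = x**2*y. S = 19/7*x*y**2 - 6/7*y**3 + 1/2*x**2 - 3/2*x*y + 8/7*y**2 - 1/2*x - 3/2*y.
  leading term x*y**2: subtract (95/18*y)·k_3 from 19/7*x*y**2 - 6/7*y**3 + 1/2*x**2 - 3/2*x*y + 8/7*y**2 - 1/2*x - 3/2*y → 32/7*y**3 + 1/2*x**2 - 1/7*x*y - 30/7*y**2 - 1/2*x - 20/7*y
  leading term y**3: no divisor's leading term divides it; move 32/7*y**3 to the remainder.
  leading term x**2: subtract (-1/42)·h_1 from 1/2*x**2 - 1/7*x*y - 30/7*y**2 - 1/2*x - 20/7*y → -1/2*x*y - 27/7*y**2 - 3/4*x - 24/7*y + 3/4
  leading term x*y: subtract (-35/36)·k_3 from -1/2*x*y - 27/7*y**2 - 3/4*x - 24/7*y + 3/4 → -34/7*y**2 - x - 17/7*y + 1
  leading term y**2: no divisor's leading term divides it; move -34/7*y**2 to the remainder.
  leading term x: no divisor's leading term divides it; move -x to the remainder.
  leading term y: no divisor's leading term divides it; move -17/7*y to the remainder.
  leading term 1: no divisor's leading term divides it; move 1 to the remainder.
  remainder 32/7*y**3 - 34/7*y**2 - x - 17/7*y + 1 ≠ 0; add k_4 = 32/7*y**3 - 34/7*y**2 - x - 17/7*y + 1 to the basis.

The other S-polynomials (S(h_2,k_3), S(h_1,k_4), S(h_2,k_4), S(k_3,k_4)) all reduce to 0 modulo the current basis, so we have a Gröbner basis.
Inter-reduce: drop elements whose leading term is divisible by another's, tail-reduce, and make monic.
Reduced Gröbner basis: {y**3 - 17/16*y**2 - 7/32*x - 17/32*y + 7/32, x**2 + 4/7*y**2 + 6/7*x - 2/7*y - 13/7, x*y - 2*y**2 - 1/2*x + 2*y + 1/2}.

Same reduced basis, so the two generating sets span the same ideal.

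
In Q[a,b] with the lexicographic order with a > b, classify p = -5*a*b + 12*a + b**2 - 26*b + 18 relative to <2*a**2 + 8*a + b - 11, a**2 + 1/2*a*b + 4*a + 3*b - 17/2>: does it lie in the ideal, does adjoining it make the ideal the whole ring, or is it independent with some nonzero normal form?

First compute the reduced Gröbner basis of I by Buchberger's algorithm.
f_1 = 2*a**2 + 8*a + b - 11, LT = a**2.
f_2 = a**2 + 1/2*a*b + 4*a + 3*b - 17/2, LT = a**2.

S(f_1,f_2): lcm = a**2. S = -1/2*a*b - 5/2*b + 3.
  reduce S modulo (f_1, f_2):
  remainder -1/2*a*b - 5/2*b + 3 ≠ 0; add h_3 = -1/2*a*b - 5/2*b + 3 to the basis.

S(f_1,h_3): lcm = a**2*b. S = -a*b + 6*a + 1/2*b**2 - 11/2*b.
  reduce S modulo (f_1, f_2, h_3):
  remainder 6*a + 1/2*b**2 - 1/2*b - 6 ≠ 0; add h_4 = 6*a + 1/2*b**2 - 1/2*b - 6 to the basis.

S(h_3,h_4): lcm = a*b. S = -1/12*b**3 + 1/12*b**2 + 6*b - 6.
  reduce S modulo (f_1, f_2, h_3, h_4):
  remainder -1/12*b**3 + 1/12*b**2 + 6*b - 6 ≠ 0; add h_5 = -1/12*b**3 + 1/12*b**2 + 6*b - 6 to the basis.

The other S-polynomials (S(f_2,h_3), S(f_1,h_4), S(f_2,h_4), S(f_1,h_5), S(f_2,h_5), S(h_3,h_5), S(h_4,h_5)) all reduce to 0 modulo the current basis, so we have a Gröbner basis.
Inter-reduce: drop elements whose leading term is divisible by another's, tail-reduce, and make monic.
Reduced Gröbner basis: {a + 1/12*b**2 - 1/12*b - 1, b**3 - b**2 - 72*b + 72}.
Label its elements g_1 = a + 1/12*b**2 - 1/12*b - 1, g_2 = b**3 - b**2 - 72*b + 72.

Reduce p = -5*a*b + 12*a + b**2 - 26*b + 18 modulo G:
  leading term a*b: subtract (-5*b)·g_1 from -5*a*b + 12*a + b**2 - 26*b + 18 → 12*a + 5/12*b**3 + 7/12*b**2 - 31*b + 18
  leading term a: subtract (12)·g_1 from 12*a + 5/12*b**3 + 7/12*b**2 - 31*b + 18 → 5/12*b**3 - 5/12*b**2 - 30*b + 30
  leading term b**3: subtract (5/12)·g_2 from 5/12*b**3 - 5/12*b**2 - 30*b + 30 → 0
  normal form = 0.
Since the normal form is 0, p ∈ I.

-5*a*b + 12*a + b**2 - 26*b + 18 lies in I (it reduces to 0).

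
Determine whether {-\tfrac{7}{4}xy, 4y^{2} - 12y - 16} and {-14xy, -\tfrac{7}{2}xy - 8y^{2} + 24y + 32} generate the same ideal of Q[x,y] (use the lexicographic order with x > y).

Yes, the ideals are equal.

For a fixed monomial order, each ideal has a unique reduced Gröbner basis; comparing bases decides equality.
Buchberger on the first generating set:
f_1 = -\tfrac{7}{4}xy, LT = xy.
f_2 = 4y^{2} - 12y - 16, LT = y^{2}.

S(f_1,f_2): lcm = xy^{2}. S = 3xy + 4x.
  leading term xy: subtract (-\tfrac{12}{7})·f_1 from 3xy + 4x → 4x
  leading term x: no divisor's leading term divides it; move 4x to the remainder.
  remainder 4x ≠ 0; add g_3 = 4x to the basis.

The other S-polynomials (S(f_1,g_3), S(f_2,g_3)) all reduce to 0 modulo the current basis, so we have a Gröbner basis.
Inter-reduce: drop elements whose leading term is divisible by another's, tail-reduce, and make monic.
Reduced Gröbner basis: {x, y^{2} - 3y - 4}.

Buchberger on the second generating set:
h_1 = -14xy, LT = xy.
h_2 = -\tfrac{7}{2}xy - 8y^{2} + 24y + 32, LT = xy.

S(h_1,h_2): lcm = xy. S = -\tfrac{16}{7}y^{2} + \tfrac{48}{7}y + \tfrac{64}{7}.
  leading term y^{2}: no divisor's leading term divides it; move -\tfrac{16}{7}y^{2} to the remainder.
  leading term y: no divisor's leading term divides it; move \tfrac{48}{7}y to the remainder.
  leading term 1: no divisor's leading term divides it; move \tfrac{64}{7} to the remainder.
  remainder -\tfrac{16}{7}y^{2} + \tfrac{48}{7}y + \tfrac{64}{7} ≠ 0; add k_3 = -\tfrac{16}{7}y^{2} + \tfrac{48}{7}y + \tfrac{64}{7} to the basis.

S(h_1,k_3): lcm = xy^{2}. S = 3xy + 4x.
  leading term xy: subtract (-\tfrac{3}{14})·h_1 from 3xy + 4x → 4x
  leading term x: no divisor's leading term divides it; move 4x to the remainder.
  remainder 4x ≠ 0; add k_4 = 4x to the basis.

The other S-polynomials (S(h_2,k_3), S(h_1,k_4), S(h_2,k_4), S(k_3,k_4)) all reduce to 0 modulo the current basis, so we have a Gröbner basis.
Inter-reduce: drop elements whose leading term is divisible by another's, tail-reduce, and make monic.
Reduced Gröbner basis: {x, y^{2} - 3y - 4}.

The two bases agree; hence the ideals are identical.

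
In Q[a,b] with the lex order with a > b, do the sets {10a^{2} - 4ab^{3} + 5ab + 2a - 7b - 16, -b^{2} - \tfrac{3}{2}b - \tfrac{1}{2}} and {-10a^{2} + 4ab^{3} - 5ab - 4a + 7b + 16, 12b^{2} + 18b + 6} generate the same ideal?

No, the ideals differ.

Two ideals are equal iff their reduced Gröbner bases coincide (the reduced basis is unique for a fixed ordering).
Buchberger on the first generating set:
f_1 = 10a^{2} - 4ab^{3} + 5ab + 2a - 7b - 16, LT = a^{2}.
f_2 = -b^{2} - \tfrac{3}{2}b - \tfrac{1}{2}, LT = b^{2}.

The S-polynomials (S(f_1,f_2)) all reduce to 0 modulo the current basis, so we have a Gröbner basis.
Inter-reduce: drop elements whose leading term is divisible by another's, tail-reduce, and make monic.
Reduced Gröbner basis: {a^{2} - \tfrac{1}{5}ab - \tfrac{1}{10}a - \tfrac{7}{10}b - \tfrac{8}{5}, b^{2} + \tfrac{3}{2}b + \tfrac{1}{2}}.

Buchberger on the second generating set:
h_1 = -10a^{2} + 4ab^{3} - 5ab - 4a + 7b + 16, LT = a^{2}.
h_2 = 12b^{2} + 18b + 6, LT = b^{2}.

The S-polynomials (S(h_1,h_2)) all reduce to 0 modulo the current basis, so we have a Gröbner basis.
Inter-reduce: drop elements whose leading term is divisible by another's, tail-reduce, and make monic.
Reduced Gröbner basis: {a^{2} - \tfrac{1}{5}ab + \tfrac{1}{10}a - \tfrac{7}{10}b - \tfrac{8}{5}, b^{2} + \tfrac{3}{2}b + \tfrac{1}{2}}.

These differ, so the ideals are not equal.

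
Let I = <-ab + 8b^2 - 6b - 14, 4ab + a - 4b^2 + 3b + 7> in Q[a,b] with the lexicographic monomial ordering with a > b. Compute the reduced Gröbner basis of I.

G = {a + 28b^2 - 21b - 49, b^3 - 13/28b^2 - 55/28b - 1/2}

Buchberger's algorithm terminates because the ascending chain of leading-term ideals stabilizes.

f_1 = -ab + 8b^2 - 6b - 14, LT = ab.
f_2 = 4ab + a - 4b^2 + 3b + 7, LT = ab.

S(f_1,f_2): lcm = ab. S = -1/4a - 7b^2 + 21/4b + 49/4.
  leading term a: no divisor's leading term divides it; move -1/4a to the remainder.
  leading term b^2: no divisor's leading term divides it; move -7b^2 to the remainder.
  leading term b: no divisor's leading term divides it; move 21/4b to the remainder.
  leading term 1: no divisor's leading term divides it; move 49/4 to the remainder.
  remainder -1/4a - 7b^2 + 21/4b + 49/4 ≠ 0; add g_3 = -1/4a - 7b^2 + 21/4b + 49/4 to the basis.

S(f_1,g_3): lcm = ab. S = -28b^3 + 13b^2 + 55b + 14.
  leading term b^3: no divisor's leading term divides it; move -28b^3 to the remainder.
  leading term b^2: no divisor's leading term divides it; move 13b^2 to the remainder.
  leading term b: no divisor's leading term divides it; move 55b to the remainder.
  leading term 1: no divisor's leading term divides it; move 14 to the remainder.
  remainder -28b^3 + 13b^2 + 55b + 14 ≠ 0; add g_4 = -28b^3 + 13b^2 + 55b + 14 to the basis.

The other S-polynomials (S(f_2,g_3), S(f_1,g_4), S(f_2,g_4), S(g_3,g_4)) all reduce to 0 modulo the current basis, so we have a Gröbner basis.
Inter-reduce: drop elements whose leading term is divisible by another's, tail-reduce, and make monic.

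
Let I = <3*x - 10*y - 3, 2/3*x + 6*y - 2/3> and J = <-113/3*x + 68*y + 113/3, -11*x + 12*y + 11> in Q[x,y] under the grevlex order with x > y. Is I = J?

Two ideals are equal iff their reduced Gröbner bases coincide (the reduced basis is unique for a fixed ordering).
Buchberger on the first generating set:
f_1 = 3*x - 10*y - 3, LT = x.
f_2 = 2/3*x + 6*y - 2/3, LT = x.

S(f_1,f_2): lcm = x. S = -37/3*y.
  leading term y: no divisor's leading term divides it; move -37/3*y to the remainder.
  remainder -37/3*y ≠ 0; add g_3 = -37/3*y to the basis.

The other S-polynomials (S(f_1,g_3), S(f_2,g_3)) all reduce to 0 modulo the current basis, so we have a Gröbner basis.
Inter-reduce: drop elements whose leading term is divisible by another's, tail-reduce, and make monic.
Reduced Gröbner basis: {x - 1, y}.

Buchberger on the second generating set:
h_1 = -113/3*x + 68*y + 113/3, LT = x.
h_2 = -11*x + 12*y + 11, LT = x.

S(h_1,h_2): lcm = x. S = -888/1243*y.
  leading term y: no divisor's leading term divides it; move -888/1243*y to the remainder.
  remainder -888/1243*y ≠ 0; add k_3 = -888/1243*y to the basis.

The other S-polynomials (S(h_1,k_3), S(h_2,k_3)) all reduce to 0 modulo the current basis, so we have a Gröbner basis.
Inter-reduce: drop elements whose leading term is divisible by another's, tail-reduce, and make monic.
Reduced Gröbner basis: {x - 1, y}.

Same reduced basis, so the two generating sets span the same ideal.

Yes, the ideals are equal.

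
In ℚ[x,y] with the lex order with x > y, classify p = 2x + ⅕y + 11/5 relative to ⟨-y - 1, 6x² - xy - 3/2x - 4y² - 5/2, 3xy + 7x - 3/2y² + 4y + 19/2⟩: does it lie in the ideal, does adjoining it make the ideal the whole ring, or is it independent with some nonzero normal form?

First compute the reduced Gröbner basis of I by Buchberger's algorithm.
f_1 = -y - 1, LT = y.
f_2 = 6x² - xy - 3/2x - 4y² - 5/2, LT = x².
f_3 = 3xy + 7x - 3/2y² + 4y + 19/2, LT = xy.

S(f_1,f_3): lcm = xy. S = -4/3x + ½y² - 4/3y - 19/6.
  leading term x: no divisor's leading term divides it; move -4/3x to the remainder.
  leading term y²: subtract (-½y)·f_1 from ½y² - 4/3y - 19/6 → -11/6y - 19/6
  leading term y: subtract (11/6)·f_1 from -11/6y - 19/6 → -4/3
  leading term 1: no divisor's leading term divides it; move -4/3 to the remainder.
  remainder -4/3x - 4/3 ≠ 0; add h_4 = -4/3x - 4/3 to the basis.

The other S-polynomials (S(f_1,f_2), S(f_2,f_3), S(f_1,h_4), S(f_2,h_4), S(f_3,h_4)) all reduce to 0 modulo the current basis, so we have a Gröbner basis.
Inter-reduce: drop elements whose leading term is divisible by another's, tail-reduce, and make monic.
Reduced Gröbner basis: {x + 1, y + 1}.
Label its elements g_1 = x + 1, g_2 = y + 1.

Reduce p = 2x + ⅕y + 11/5 modulo G:
  leading term x: subtract (2)·g_1 from 2x + ⅕y + 11/5 → ⅕y + ⅕
  leading term y: subtract (⅕)·g_2 from ⅕y + ⅕ → 0
  normal form = 0.
Since the normal form is 0, p ∈ I.

2x + ⅕y + 11/5 lies in I (it reduces to 0).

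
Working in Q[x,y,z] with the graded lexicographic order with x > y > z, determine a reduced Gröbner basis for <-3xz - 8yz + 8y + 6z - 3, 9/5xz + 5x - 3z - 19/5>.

Buchberger's algorithm terminates because the ascending chain of leading-term ideals stabilizes.

f_1 = -3xz - 8yz + 8y + 6z - 3, LT = xz.
f_2 = 9/5xz + 5x - 3z - 19/5, LT = xz.

S(f_1,f_2): lcm = xz. S = 8/3yz - 25/9x - 8/3y - 1/3z + 28/9.
  reduce S modulo (f_1, f_2):
  remainder 8/3yz - 25/9x - 8/3y - 1/3z + 28/9 ≠ 0; add g_3 = 8/3yz - 25/9x - 8/3y - 1/3z + 28/9 to the basis.

S(f_1,g_3): lcm = xyz. S = 8/3y^2z + 25/24x^2 + xy + 1/8xz - 8/3y^2 - 2yz - 7/6x + y.
  reduce S modulo (f_1, f_2, g_3):
  remainder 25/24x^2 + 34/9xy - 13/4x - 34/9y + 53/24 ≠ 0; add g_4 = 25/24x^2 + 34/9xy - 13/4x - 34/9y + 53/24 to the basis.

The other S-polynomials (S(f_2,g_3), S(f_1,g_4), S(f_2,g_4), S(g_3,g_4)) all reduce to 0 modulo the current basis, so we have a Gröbner basis.
Inter-reduce: drop elements whose leading term is divisible by another's, tail-reduce, and make monic.

G = {x^2 + 272/75xy - 78/25x - 272/75y + 53/25, xz + 25/9x - 5/3z - 19/9, yz - 25/24x - y - 1/8z + 7/6}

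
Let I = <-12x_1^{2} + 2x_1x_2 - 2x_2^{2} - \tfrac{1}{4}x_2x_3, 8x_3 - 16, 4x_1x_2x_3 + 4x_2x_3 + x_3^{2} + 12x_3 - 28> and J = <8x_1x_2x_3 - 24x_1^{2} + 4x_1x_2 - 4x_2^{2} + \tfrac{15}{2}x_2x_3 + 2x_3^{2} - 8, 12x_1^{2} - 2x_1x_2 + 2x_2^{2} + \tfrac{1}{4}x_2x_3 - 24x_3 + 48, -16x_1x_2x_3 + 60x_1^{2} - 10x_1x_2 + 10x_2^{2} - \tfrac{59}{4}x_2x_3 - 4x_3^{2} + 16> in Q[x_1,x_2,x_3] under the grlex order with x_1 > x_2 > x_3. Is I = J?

Yes, the ideals are equal.

Since reduced Gröbner bases are canonical representatives of ideals under a given ordering, it suffices to compute and compare them.
Buchberger on the first generating set:
f_1 = -12x_1^{2} + 2x_1x_2 - 2x_2^{2} - \tfrac{1}{4}x_2x_3, LT = x_1^{2}.
f_2 = 8x_3 - 16, LT = x_3.
f_3 = 4x_1x_2x_3 + 4x_2x_3 + x_3^{2} + 12x_3 - 28, LT = x_1x_2x_3.

S(f_1,f_3): lcm = x_1^{2}x_2x_3. S = -\tfrac{1}{6}x_1x_2^{2}x_3 + \tfrac{1}{6}x_2^{3}x_3 + \tfrac{1}{48}x_2^{2}x_3^{2} - x_1x_2x_3 - \tfrac{1}{4}x_1x_3^{2} - 3x_1x_3 + 7x_1.
  reduce S modulo (f_1, f_2, f_3):
  remainder -\tfrac{1}{3}x_1x_2^{2} + \tfrac{1}{3}x_2^{3} - 2x_1x_2 + \tfrac{1}{12}x_2^{2} ≠ 0; add g_4 = -\tfrac{1}{3}x_1x_2^{2} + \tfrac{1}{3}x_2^{3} - 2x_1x_2 + \tfrac{1}{12}x_2^{2} to the basis.

S(f_2,f_3): lcm = x_1x_2x_3. S = -2x_1x_2 - x_2x_3 - \tfrac{1}{4}x_3^{2} - 3x_3 + 7.
  reduce S modulo (f_1, f_2, f_3, g_4):
  remainder -2x_1x_2 - 2x_2 ≠ 0; add g_5 = -2x_1x_2 - 2x_2 to the basis.

S(f_1,g_4): lcm = x_1^{2}x_2^{2}. S = \tfrac{5}{6}x_1x_2^{3} + \tfrac{1}{6}x_2^{4} + \tfrac{1}{48}x_2^{3}x_3 - 6x_1^{2}x_2 + \tfrac{1}{4}x_1x_2^{2}.
  reduce S modulo (f_1, f_2, f_3, g_4, g_5):
  remainder x_2^{4} - \tfrac{9}{2}x_2^{3} - \tfrac{19}{16}x_2^{2} - \tfrac{69}{2}x_2 ≠ 0; add g_6 = x_2^{4} - \tfrac{9}{2}x_2^{3} - \tfrac{19}{16}x_2^{2} - \tfrac{69}{2}x_2 to the basis.

S(f_3,g_4): lcm = x_1x_2^{2}x_3. S = x_2^{3}x_3 - 6x_1x_2x_3 + \tfrac{5}{4}x_2^{2}x_3 + \tfrac{1}{4}x_2x_3^{2} + 3x_2x_3 - 7x_2.
  reduce S modulo (f_1, f_2, f_3, g_4, g_5, g_6):
  remainder 2x_2^{3} + \tfrac{5}{2}x_2^{2} + 12x_2 ≠ 0; add g_7 = 2x_2^{3} + \tfrac{5}{2}x_2^{2} + 12x_2 to the basis.

The other S-polynomials (S(f_1,f_2), S(f_2,g_4), S(f_1,g_5), S(f_2,g_5), S(f_3,g_5), S(g_4,g_5), S(f_1,g_6), S(f_2,g_6), S(f_3,g_6), S(g_4,g_6), S(g_5,g_6), S(f_1,g_7), S(f_2,g_7), S(f_3,g_7), S(g_4,g_7), S(g_5,g_7), S(g_6,g_7)) all reduce to 0 modulo the current basis, so we have a Gröbner basis.
Inter-reduce: drop elements whose leading term is divisible by another's, tail-reduce, and make monic.
Reduced Gröbner basis: {x_2^{3} + \tfrac{5}{4}x_2^{2} + 6x_2, x_1^{2} + \tfrac{1}{6}x_2^{2} + \tfrac{5}{24}x_2, x_1x_2 + x_2, x_3 - 2}.

Buchberger on the second generating set:
h_1 = 8x_1x_2x_3 - 24x_1^{2} + 4x_1x_2 - 4x_2^{2} + \tfrac{15}{2}x_2x_3 + 2x_3^{2} - 8, LT = x_1x_2x_3.
h_2 = 12x_1^{2} - 2x_1x_2 + 2x_2^{2} + \tfrac{1}{4}x_2x_3 - 24x_3 + 48, LT = x_1^{2}.
h_3 = -16x_1x_2x_3 + 60x_1^{2} - 10x_1x_2 + 10x_2^{2} - \tfrac{59}{4}x_2x_3 - 4x_3^{2} + 16, LT = x_1x_2x_3.

S(h_1,h_2): lcm = x_1^{2}x_2x_3. S = \tfrac{1}{6}x_1x_2^{2}x_3 - \tfrac{1}{6}x_2^{3}x_3 - \tfrac{1}{48}x_2^{2}x_3^{2} - 3x_1^{3} + \tfrac{1}{2}x_1^{2}x_2 - \tfrac{1}{2}x_1x_2^{2} + \tfrac{15}{16}x_1x_2x_3 + \tfrac{1}{4}x_1x_3^{2} + 2x_2x_3^{2} - 4x_2x_3 - x_1.
  reduce S modulo (h_1, h_2, h_3):
  remainder -\tfrac{1}{6}x_2^{3}x_3 - \tfrac{1}{48}x_2^{2}x_3^{2} + \tfrac{1}{4}x_1x_3^{2} - \tfrac{1}{6}x_2^{2}x_3 + \tfrac{47}{24}x_2x_3^{2} - 6x_1x_3 - 4x_2x_3 - \tfrac{1}{4}x_3^{2} + 11x_1 - \tfrac{11}{6}x_2 + 6x_3 - 11 ≠ 0; add k_4 = -\tfrac{1}{6}x_2^{3}x_3 - \tfrac{1}{48}x_2^{2}x_3^{2} + \tfrac{1}{4}x_1x_3^{2} - \tfrac{1}{6}x_2^{2}x_3 + \tfrac{47}{24}x_2x_3^{2} - 6x_1x_3 - 4x_2x_3 - \tfrac{1}{4}x_3^{2} + 11x_1 - \tfrac{11}{6}x_2 + 6x_3 - 11 to the basis.

S(h_1,h_3): lcm = x_1x_2x_3. S = \tfrac{3}{4}x_1^{2} - \tfrac{1}{8}x_1x_2 + \tfrac{1}{8}x_2^{2} + \tfrac{1}{64}x_2x_3.
  reduce S modulo (h_1, h_2, h_3, k_4):
  remainder \tfrac{3}{2}x_3 - 3 ≠ 0; add k_5 = \tfrac{3}{2}x_3 - 3 to the basis.

S(h_1,k_5): lcm = x_1x_2x_3. S = -3x_1^{2} + \tfrac{5}{2}x_1x_2 - \tfrac{1}{2}x_2^{2} + \tfrac{15}{16}x_2x_3 + \tfrac{1}{4}x_3^{2} - 1.
  reduce S modulo (h_1, h_2, h_3, k_4, k_5):
  remainder 2x_1x_2 + 2x_2 ≠ 0; add k_6 = 2x_1x_2 + 2x_2 to the basis.

S(k_4,k_5): lcm = x_2^{3}x_3. S = \tfrac{1}{8}x_2^{2}x_3^{2} - \tfrac{3}{2}x_1x_3^{2} + 2x_2^{3} + x_2^{2}x_3 - \tfrac{47}{4}x_2x_3^{2} + 36x_1x_3 + 24x_2x_3 + \tfrac{3}{2}x_3^{2} - 66x_1 + 11x_2 - 36x_3 + 66.
  reduce S modulo (h_1, h_2, h_3, k_4, k_5, k_6):
  remainder 2x_2^{3} + \tfrac{5}{2}x_2^{2} + 12x_2 ≠ 0; add k_7 = 2x_2^{3} + \tfrac{5}{2}x_2^{2} + 12x_2 to the basis.

The other S-polynomials (S(h_2,h_3), S(h_1,k_4), S(h_2,k_4), S(h_3,k_4), S(h_2,k_5), S(h_3,k_5), S(h_1,k_6), S(h_2,k_6), S(h_3,k_6), S(k_4,k_6), S(k_5,k_6), S(h_1,k_7), S(h_2,k_7), S(h_3,k_7), S(k_4,k_7), S(k_5,k_7), S(k_6,k_7)) all reduce to 0 modulo the current basis, so we have a Gröbner basis.
Inter-reduce: drop elements whose leading term is divisible by another's, tail-reduce, and make monic.
Reduced Gröbner basis: {x_2^{3} + \tfrac{5}{4}x_2^{2} + 6x_2, x_1^{2} + \tfrac{1}{6}x_2^{2} + \tfrac{5}{24}x_2, x_1x_2 + x_2, x_3 - 2}.

These coincide, so the ideals are equal.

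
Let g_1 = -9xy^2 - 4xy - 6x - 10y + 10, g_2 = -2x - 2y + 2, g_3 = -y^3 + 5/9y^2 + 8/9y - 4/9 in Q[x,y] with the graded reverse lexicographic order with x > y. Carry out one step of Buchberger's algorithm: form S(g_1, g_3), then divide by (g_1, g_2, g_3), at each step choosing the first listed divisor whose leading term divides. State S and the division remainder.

S(g_1, g_3) = xy^2 + 14/9xy + 10/9y^2 - 4/9x - 10/9y; remainder on division = 0.

lcm(LM(g_1), LM(g_3)) = xy^3.
S = (lcm/LT(g_1))·g_1 − (lcm/LT(g_3))·g_3 = xy^2 + 14/9xy + 10/9y^2 - 4/9x - 10/9y.
Reduce S modulo (g_1, g_2, g_3) in that order:
  leading term xy^2: subtract (-1/9)·g_1 from xy^2 + 14/9xy + 10/9y^2 - 4/9x - 10/9y → 10/9xy + 10/9y^2 - 10/9x - 20/9y + 10/9
  leading term xy: subtract (-5/9y)·g_2 from 10/9xy + 10/9y^2 - 10/9x - 20/9y + 10/9 → -10/9x - 10/9y + 10/9
  leading term x: subtract (5/9)·g_2 from -10/9x - 10/9y + 10/9 → 0
The remainder is 0, so this S-polynomial contributes no new basis element.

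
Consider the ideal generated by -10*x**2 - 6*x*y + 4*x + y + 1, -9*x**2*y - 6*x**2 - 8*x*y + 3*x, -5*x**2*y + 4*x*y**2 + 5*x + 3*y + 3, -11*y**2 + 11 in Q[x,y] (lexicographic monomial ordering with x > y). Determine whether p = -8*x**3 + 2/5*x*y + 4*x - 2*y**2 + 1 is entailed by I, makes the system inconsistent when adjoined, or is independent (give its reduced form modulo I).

Adjoining -8*x**3 + 2/5*x*y + 4*x - 2*y**2 + 1 makes the ideal the whole ring: the system is inconsistent.

First compute the reduced Gröbner basis of I by Buchberger's algorithm.
f_1 = -10*x**2 - 6*x*y + 4*x + y + 1, LT = x**2.
f_2 = -9*x**2*y - 6*x**2 - 8*x*y + 3*x, LT = x**2*y.
f_3 = -5*x**2*y + 4*x*y**2 + 5*x + 3*y + 3, LT = x**2*y.
f_4 = -11*y**2 + 11, LT = y**2.

S(f_1,f_2): lcm = x**2*y. S = -2/3*x**2 + 3/5*x*y**2 - 58/45*x*y + 1/3*x - 1/10*y**2 - 1/10*y.
  leading term x**2: subtract (1/15)·f_1 from -2/3*x**2 + 3/5*x*y**2 - 58/45*x*y + 1/3*x - 1/10*y**2 - 1/10*y → 3/5*x*y**2 - 8/9*x*y + 1/15*x - 1/10*y**2 - 1/6*y - 1/15
  leading term x*y**2: subtract (-3/55*x)·f_4 from 3/5*x*y**2 - 8/9*x*y + 1/15*x - 1/10*y**2 - 1/6*y - 1/15 → -8/9*x*y + 2/3*x - 1/10*y**2 - 1/6*y - 1/15
  leading term x*y: no divisor's leading term divides it; move -8/9*x*y to the remainder.
  leading term x: no divisor's leading term divides it; move 2/3*x to the remainder.
  leading term y**2: subtract (1/110)·f_4 from -1/10*y**2 - 1/6*y - 1/15 → -1/6*y - 1/6
  leading term y: no divisor's leading term divides it; move -1/6*y to the remainder.
  leading term 1: no divisor's leading term divides it; move -1/6 to the remainder.
  remainder -8/9*x*y + 2/3*x - 1/6*y - 1/6 ≠ 0; add h_5 = -8/9*x*y + 2/3*x - 1/6*y - 1/6 to the basis.

S(f_1,f_3): lcm = x**2*y. S = 7/5*x*y**2 - 2/5*x*y + x - 1/10*y**2 + 1/2*y + 3/5.
  leading term x*y**2: subtract (-7/55*x)·f_4 from 7/5*x*y**2 - 2/5*x*y + x - 1/10*y**2 + 1/2*y + 3/5 → -2/5*x*y + 12/5*x - 1/10*y**2 + 1/2*y + 3/5
  leading term x*y: subtract (9/20)·h_5 from -2/5*x*y + 12/5*x - 1/10*y**2 + 1/2*y + 3/5 → 21/10*x - 1/10*y**2 + 23/40*y + 27/40
  leading term x: no divisor's leading term divides it; move 21/10*x to the remainder.
  leading term y**2: subtract (1/110)·f_4 from -1/10*y**2 + 23/40*y + 27/40 → 23/40*y + 23/40
  leading term y: no divisor's leading term divides it; move 23/40*y to the remainder.
  leading term 1: no divisor's leading term divides it; move 23/40 to the remainder.
  remainder 21/10*x + 23/40*y + 23/40 ≠ 0; add h_6 = 21/10*x + 23/40*y + 23/40 to the basis.

S(f_2,f_4): lcm = x**2*y**2. S = 2/3*x**2*y + x**2 + 8/9*x*y**2 - 1/3*x*y.
  leading term x**2*y: subtract (-1/15*y)·f_1 from 2/3*x**2*y + x**2 + 8/9*x*y**2 - 1/3*x*y → x**2 + 22/45*x*y**2 - 1/15*x*y + 1/15*y**2 + 1/15*y
  leading term x**2: subtract (-1/10)·f_1 from x**2 + 22/45*x*y**2 - 1/15*x*y + 1/15*y**2 + 1/15*y → 22/45*x*y**2 - 2/3*x*y + 2/5*x + 1/15*y**2 + 1/6*y + 1/10
  leading term x*y**2: subtract (-2/45*x)·f_4 from 22/45*x*y**2 - 2/3*x*y + 2/5*x + 1/15*y**2 + 1/6*y + 1/10 → -2/3*x*y + 8/9*x + 1/15*y**2 + 1/6*y + 1/10
  leading term x*y: subtract (3/4)·h_5 from -2/3*x*y + 8/9*x + 1/15*y**2 + 1/6*y + 1/10 → 7/18*x + 1/15*y**2 + 7/24*y + 9/40
  leading term x: subtract (5/27)·h_6 from 7/18*x + 1/15*y**2 + 7/24*y + 9/40 → 1/15*y**2 + 5/27*y + 16/135
  leading term y**2: subtract (-1/165)·f_4 from 1/15*y**2 + 5/27*y + 16/135 → 5/27*y + 5/27
  leading term y: no divisor's leading term divides it; move 5/27*y to the remainder.
  leading term 1: no divisor's leading term divides it; move 5/27 to the remainder.
  remainder 5/27*y + 5/27 ≠ 0; add h_7 = 5/27*y + 5/27 to the basis.

The other S-polynomials (S(f_1,f_4), S(f_2,f_3), S(f_3,f_4), S(f_1,h_5), S(f_2,h_5), S(f_3,h_5), S(f_4,h_5), S(f_1,h_6), S(f_2,h_6), S(f_3,h_6), S(f_4,h_6), S(h_5,h_6), S(f_1,h_7), S(f_2,h_7), S(f_3,h_7), S(f_4,h_7), S(h_5,h_7), S(h_6,h_7)) all reduce to 0 modulo the current basis, so we have a Gröbner basis.
Inter-reduce: drop elements whose leading term is divisible by another's, tail-reduce, and make monic.
Reduced Gröbner basis: {x, y + 1}.
Label its elements g_1 = x, g_2 = y + 1.

Reduce p = -8*x**3 + 2/5*x*y + 4*x - 2*y**2 + 1 modulo G:
  leading term x**3: subtract (-8*x**2)·g_1 from -8*x**3 + 2/5*x*y + 4*x - 2*y**2 + 1 → 2/5*x*y + 4*x - 2*y**2 + 1
  leading term x*y: subtract (2/5*y)·g_1 from 2/5*x*y + 4*x - 2*y**2 + 1 → 4*x - 2*y**2 + 1
  leading term x: subtract (4)·g_1 from 4*x - 2*y**2 + 1 → -2*y**2 + 1
  leading term y**2: subtract (-2*y)·g_2 from -2*y**2 + 1 → 2*y + 1
  leading term y: subtract (2)·g_2 from 2*y + 1 → -1
  leading term 1: no divisor's leading term divides it; move -1 to the remainder.
  normal form = -1.
The normal form is nonzero, so p ∉ I. Since p minus its normal form lies in I, I + (p) = I + (r) where r = -1; decide whether this ideal is the whole ring.
Here r = -1 is a nonzero constant, hence a unit: 1 ∈ I + (p), the Gröbner basis of I + (p) is {1}, and the enlarged system has no common solution — adjoining p is inconsistent.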